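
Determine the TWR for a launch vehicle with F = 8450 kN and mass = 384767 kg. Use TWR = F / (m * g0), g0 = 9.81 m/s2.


TWR = 8450000 / (384767 * 9.81) = 2.24

2.24


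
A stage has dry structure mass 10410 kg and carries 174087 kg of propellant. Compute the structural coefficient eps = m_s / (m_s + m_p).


eps = 10410 / (10410 + 174087) = 0.0564

0.0564


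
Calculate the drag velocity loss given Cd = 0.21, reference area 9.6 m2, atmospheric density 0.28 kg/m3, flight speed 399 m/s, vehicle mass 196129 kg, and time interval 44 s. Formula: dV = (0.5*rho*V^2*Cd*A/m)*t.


D = 0.5 * 0.28 * 399^2 * 0.21 * 9.6 = 44932.89 N
a = 44932.89 / 196129 = 0.2291 m/s2
dV = 0.2291 * 44 = 10.1 m/s

10.1 m/s


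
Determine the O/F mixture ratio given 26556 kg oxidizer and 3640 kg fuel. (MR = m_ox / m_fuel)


MR = 26556 / 3640 = 7.3

7.3


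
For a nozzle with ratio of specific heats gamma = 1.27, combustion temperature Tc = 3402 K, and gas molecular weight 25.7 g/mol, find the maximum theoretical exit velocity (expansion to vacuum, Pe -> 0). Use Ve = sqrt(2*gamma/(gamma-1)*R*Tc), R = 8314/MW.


R = 8314 / 25.7 = 323.5 J/(kg.K)
Ve = sqrt(2 * 1.27 / (1.27 - 1) * 323.5 * 3402) = 3218 m/s

3218 m/s


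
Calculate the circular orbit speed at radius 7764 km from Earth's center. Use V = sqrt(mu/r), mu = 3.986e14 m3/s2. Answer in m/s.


V = sqrt(3.986e14 / 7764000) = 7165 m/s

7165 m/s


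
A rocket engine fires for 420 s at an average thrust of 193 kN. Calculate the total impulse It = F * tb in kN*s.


It = 193 * 420 = 81060 kN*s

81060 kN*s


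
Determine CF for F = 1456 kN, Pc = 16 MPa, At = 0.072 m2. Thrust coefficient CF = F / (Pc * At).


CF = 1456000 / (16e6 * 0.072) = 1.26

1.26


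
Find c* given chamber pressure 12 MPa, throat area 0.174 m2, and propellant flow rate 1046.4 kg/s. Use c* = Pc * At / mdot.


c* = 12e6 * 0.174 / 1046.4 = 1995 m/s

1995 m/s


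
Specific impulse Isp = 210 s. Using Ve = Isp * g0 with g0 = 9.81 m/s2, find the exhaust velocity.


Ve = Isp * g0 = 210 * 9.81 = 2060.1 m/s

2060.1 m/s


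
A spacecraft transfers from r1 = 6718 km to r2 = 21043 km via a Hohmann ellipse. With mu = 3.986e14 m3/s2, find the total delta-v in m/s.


V1 = sqrt(mu/r1) = 7702.8 m/s
dV1 = V1*(sqrt(2*r2/(r1+r2)) - 1) = 1781.38 m/s
V2 = sqrt(mu/r2) = 4352.26 m/s
dV2 = V2*(1 - sqrt(2*r1/(r1+r2))) = 1324.42 m/s
Total dV = 3106 m/s

3106 m/s


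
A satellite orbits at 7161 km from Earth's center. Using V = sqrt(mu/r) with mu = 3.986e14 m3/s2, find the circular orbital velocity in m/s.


V = sqrt(3.986e14 / 7161000) = 7461 m/s

7461 m/s


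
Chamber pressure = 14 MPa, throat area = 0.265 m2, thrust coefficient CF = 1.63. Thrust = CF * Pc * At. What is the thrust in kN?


F = 1.63 * 14e6 * 0.265 = 6.0473e+06 N = 6047.3 kN

6047.3 kN


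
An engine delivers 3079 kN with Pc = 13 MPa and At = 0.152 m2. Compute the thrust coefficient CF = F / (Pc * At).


CF = 3079000 / (13e6 * 0.152) = 1.56

1.56


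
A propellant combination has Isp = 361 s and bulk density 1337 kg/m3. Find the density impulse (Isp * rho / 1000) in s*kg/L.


rho*Isp = 361 * 1337 / 1000 = 483 s*kg/L

483 s*kg/L


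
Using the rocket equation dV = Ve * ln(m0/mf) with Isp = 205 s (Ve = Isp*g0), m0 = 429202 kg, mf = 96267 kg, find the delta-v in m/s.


Ve = 205 * 9.81 = 2011.05 m/s
dV = 2011.05 * ln(429202/96267) = 3006 m/s

3006 m/s


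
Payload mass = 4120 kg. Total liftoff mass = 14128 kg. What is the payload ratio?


PR = 4120 / 14128 = 0.2916

0.2916


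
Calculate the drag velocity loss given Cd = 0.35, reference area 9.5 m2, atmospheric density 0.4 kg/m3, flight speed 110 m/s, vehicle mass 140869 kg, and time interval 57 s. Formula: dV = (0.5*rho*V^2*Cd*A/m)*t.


D = 0.5 * 0.4 * 110^2 * 0.35 * 9.5 = 8046.5 N
a = 8046.5 / 140869 = 0.0571 m/s2
dV = 0.0571 * 57 = 3.3 m/s

3.3 m/s


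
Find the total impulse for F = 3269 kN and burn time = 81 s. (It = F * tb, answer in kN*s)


It = 3269 * 81 = 264789 kN*s

264789 kN*s


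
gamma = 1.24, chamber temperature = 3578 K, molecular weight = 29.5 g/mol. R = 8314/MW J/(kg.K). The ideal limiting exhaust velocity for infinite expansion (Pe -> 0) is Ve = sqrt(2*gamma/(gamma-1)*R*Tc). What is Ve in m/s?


R = 8314 / 29.5 = 281.83 J/(kg.K)
Ve = sqrt(2 * 1.24 / (1.24 - 1) * 281.83 * 3578) = 3228 m/s

3228 m/s


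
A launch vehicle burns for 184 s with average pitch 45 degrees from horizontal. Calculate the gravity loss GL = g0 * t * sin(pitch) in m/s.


GL = 9.81 * 184 * sin(45 deg) = 1276 m/s

1276 m/s


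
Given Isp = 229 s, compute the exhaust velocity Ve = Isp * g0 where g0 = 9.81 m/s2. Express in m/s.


Ve = Isp * g0 = 229 * 9.81 = 2246.5 m/s

2246.5 m/s


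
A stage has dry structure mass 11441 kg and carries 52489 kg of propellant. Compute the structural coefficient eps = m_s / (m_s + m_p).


eps = 11441 / (11441 + 52489) = 0.179

0.179


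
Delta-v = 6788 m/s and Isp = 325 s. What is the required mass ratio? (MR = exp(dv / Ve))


Ve = 325 * 9.81 = 3188.25 m/s
MR = exp(6788 / 3188.25) = 8.407

8.407


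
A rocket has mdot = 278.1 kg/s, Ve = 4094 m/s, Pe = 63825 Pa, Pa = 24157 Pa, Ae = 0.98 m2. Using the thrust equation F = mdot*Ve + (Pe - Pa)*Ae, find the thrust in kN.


F = 278.1 * 4094 + (63825 - 24157) * 0.98 = 1.1774e+06 N = 1177.4 kN

1177.4 kN


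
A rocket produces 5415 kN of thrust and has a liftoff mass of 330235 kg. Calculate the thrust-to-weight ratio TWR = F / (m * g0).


TWR = 5415000 / (330235 * 9.81) = 1.67

1.67


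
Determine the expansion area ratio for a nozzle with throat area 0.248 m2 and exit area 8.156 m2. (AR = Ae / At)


AR = 8.156 / 0.248 = 32.9

32.9


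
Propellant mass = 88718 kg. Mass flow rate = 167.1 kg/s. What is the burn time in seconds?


tb = 88718 / 167.1 = 530.9 s

530.9 s


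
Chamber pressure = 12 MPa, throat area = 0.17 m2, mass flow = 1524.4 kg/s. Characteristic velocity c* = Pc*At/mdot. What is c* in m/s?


c* = 12e6 * 0.17 / 1524.4 = 1338 m/s

1338 m/s


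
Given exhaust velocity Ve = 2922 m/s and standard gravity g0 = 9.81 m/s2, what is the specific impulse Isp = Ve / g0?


Isp = Ve / g0 = 2922 / 9.81 = 297.9 s

297.9 s


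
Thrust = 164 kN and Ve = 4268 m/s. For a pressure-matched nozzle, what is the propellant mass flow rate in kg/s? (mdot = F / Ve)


mdot = F / Ve = 164000 / 4268 = 38.4 kg/s

38.4 kg/s


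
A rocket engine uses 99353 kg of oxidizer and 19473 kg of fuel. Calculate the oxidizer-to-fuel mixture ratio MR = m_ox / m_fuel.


MR = 99353 / 19473 = 5.1

5.1


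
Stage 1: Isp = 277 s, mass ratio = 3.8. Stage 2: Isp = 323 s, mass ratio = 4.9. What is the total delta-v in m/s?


dV1 = 277 * 9.81 * ln(3.8) = 3627.7 m/s
dV2 = 323 * 9.81 * ln(4.9) = 5035.7 m/s
Total dV = 3627.7 + 5035.7 = 8663.4 m/s ~ 8663 m/s

8663 m/s


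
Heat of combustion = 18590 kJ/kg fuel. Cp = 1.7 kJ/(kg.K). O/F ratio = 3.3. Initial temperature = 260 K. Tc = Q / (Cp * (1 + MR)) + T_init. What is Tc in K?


Tc = 18590 / (1.7 * (1 + 3.3)) + 260 = 2803 K

2803 K


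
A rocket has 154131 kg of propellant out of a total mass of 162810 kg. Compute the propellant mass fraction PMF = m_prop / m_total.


PMF = 154131 / 162810 = 0.947

0.947


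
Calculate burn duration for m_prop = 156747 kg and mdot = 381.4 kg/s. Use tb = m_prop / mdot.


tb = 156747 / 381.4 = 411.0 s

411.0 s


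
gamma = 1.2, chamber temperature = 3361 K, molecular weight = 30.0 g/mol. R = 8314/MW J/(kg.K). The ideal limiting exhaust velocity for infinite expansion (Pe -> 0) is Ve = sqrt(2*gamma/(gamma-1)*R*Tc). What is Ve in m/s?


R = 8314 / 30.0 = 277.13 J/(kg.K)
Ve = sqrt(2 * 1.2 / (1.2 - 1) * 277.13 * 3361) = 3343 m/s

3343 m/s


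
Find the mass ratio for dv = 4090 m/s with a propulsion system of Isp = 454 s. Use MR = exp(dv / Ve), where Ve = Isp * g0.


Ve = 454 * 9.81 = 4453.74 m/s
MR = exp(4090 / 4453.74) = 2.505

2.505


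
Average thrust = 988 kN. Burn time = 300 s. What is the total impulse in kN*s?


It = 988 * 300 = 296400 kN*s

296400 kN*s


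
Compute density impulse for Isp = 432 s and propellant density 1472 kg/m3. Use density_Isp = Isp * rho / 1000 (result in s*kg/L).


rho*Isp = 432 * 1472 / 1000 = 636 s*kg/L

636 s*kg/L


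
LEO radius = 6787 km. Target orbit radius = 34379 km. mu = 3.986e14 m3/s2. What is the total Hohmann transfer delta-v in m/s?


V1 = sqrt(mu/r1) = 7663.55 m/s
dV1 = V1*(sqrt(2*r2/(r1+r2)) - 1) = 2240.71 m/s
V2 = sqrt(mu/r2) = 3405.04 m/s
dV2 = V2*(1 - sqrt(2*r1/(r1+r2))) = 1449.77 m/s
Total dV = 3690 m/s

3690 m/s


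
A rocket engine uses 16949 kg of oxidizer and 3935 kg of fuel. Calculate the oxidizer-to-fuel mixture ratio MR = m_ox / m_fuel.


MR = 16949 / 3935 = 4.31

4.31


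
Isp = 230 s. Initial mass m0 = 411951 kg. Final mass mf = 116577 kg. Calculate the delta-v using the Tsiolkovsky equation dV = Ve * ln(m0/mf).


Ve = 230 * 9.81 = 2256.3 m/s
dV = 2256.3 * ln(411951/116577) = 2848 m/s

2848 m/s


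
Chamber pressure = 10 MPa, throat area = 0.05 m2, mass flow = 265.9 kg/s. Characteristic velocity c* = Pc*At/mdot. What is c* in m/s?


c* = 10e6 * 0.05 / 265.9 = 1880 m/s

1880 m/s


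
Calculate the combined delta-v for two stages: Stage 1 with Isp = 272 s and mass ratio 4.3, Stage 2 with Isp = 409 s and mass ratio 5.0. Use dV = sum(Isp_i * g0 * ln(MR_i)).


dV1 = 272 * 9.81 * ln(4.3) = 3892.1 m/s
dV2 = 409 * 9.81 * ln(5.0) = 6457.5 m/s
Total dV = 3892.1 + 6457.5 = 10349.6 m/s ~ 10350 m/s

10350 m/s


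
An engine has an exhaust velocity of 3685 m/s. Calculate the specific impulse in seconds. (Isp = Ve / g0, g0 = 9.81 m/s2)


Isp = Ve / g0 = 3685 / 9.81 = 375.6 s

375.6 s


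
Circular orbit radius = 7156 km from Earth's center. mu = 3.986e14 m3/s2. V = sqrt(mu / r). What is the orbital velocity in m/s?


V = sqrt(3.986e14 / 7156000) = 7463 m/s

7463 m/s


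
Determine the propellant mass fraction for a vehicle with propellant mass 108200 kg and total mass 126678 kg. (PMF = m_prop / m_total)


PMF = 108200 / 126678 = 0.854

0.854


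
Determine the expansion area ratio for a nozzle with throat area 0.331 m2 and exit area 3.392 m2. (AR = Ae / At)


AR = 3.392 / 0.331 = 10.2

10.2


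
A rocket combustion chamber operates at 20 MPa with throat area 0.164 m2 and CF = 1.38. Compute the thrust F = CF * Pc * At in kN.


F = 1.38 * 20e6 * 0.164 = 4.5264e+06 N = 4526.4 kN

4526.4 kN


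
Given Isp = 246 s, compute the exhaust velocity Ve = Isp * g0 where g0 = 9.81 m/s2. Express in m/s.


Ve = Isp * g0 = 246 * 9.81 = 2413.3 m/s

2413.3 m/s


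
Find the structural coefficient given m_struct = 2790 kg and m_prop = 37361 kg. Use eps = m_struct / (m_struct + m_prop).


eps = 2790 / (2790 + 37361) = 0.0695

0.0695


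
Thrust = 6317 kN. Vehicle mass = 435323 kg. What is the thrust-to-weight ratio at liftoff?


TWR = 6317000 / (435323 * 9.81) = 1.48

1.48


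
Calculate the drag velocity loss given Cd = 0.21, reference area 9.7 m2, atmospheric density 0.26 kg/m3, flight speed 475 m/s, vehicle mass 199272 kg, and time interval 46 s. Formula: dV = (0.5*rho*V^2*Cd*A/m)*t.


D = 0.5 * 0.26 * 475^2 * 0.21 * 9.7 = 59747.76 N
a = 59747.76 / 199272 = 0.2998 m/s2
dV = 0.2998 * 46 = 13.8 m/s

13.8 m/s


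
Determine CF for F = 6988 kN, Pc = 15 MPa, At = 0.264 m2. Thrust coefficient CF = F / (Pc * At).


CF = 6988000 / (15e6 * 0.264) = 1.76

1.76


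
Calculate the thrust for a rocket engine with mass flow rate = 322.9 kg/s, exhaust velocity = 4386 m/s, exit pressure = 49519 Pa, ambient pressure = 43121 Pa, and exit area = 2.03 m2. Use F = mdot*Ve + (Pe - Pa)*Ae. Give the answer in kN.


F = 322.9 * 4386 + (49519 - 43121) * 2.03 = 1.4292e+06 N = 1429.2 kN

1429.2 kN


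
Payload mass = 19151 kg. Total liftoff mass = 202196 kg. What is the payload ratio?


PR = 19151 / 202196 = 0.0947

0.0947


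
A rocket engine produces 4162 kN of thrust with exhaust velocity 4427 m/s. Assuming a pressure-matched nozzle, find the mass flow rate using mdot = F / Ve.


mdot = F / Ve = 4162000 / 4427 = 940.1 kg/s

940.1 kg/s


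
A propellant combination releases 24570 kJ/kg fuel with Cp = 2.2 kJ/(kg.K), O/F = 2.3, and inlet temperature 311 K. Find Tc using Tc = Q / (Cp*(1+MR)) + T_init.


Tc = 24570 / (2.2 * (1 + 2.3)) + 311 = 3695 K

3695 K


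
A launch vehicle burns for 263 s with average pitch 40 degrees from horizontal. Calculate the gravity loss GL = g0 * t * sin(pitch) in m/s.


GL = 9.81 * 263 * sin(40 deg) = 1658 m/s

1658 m/s


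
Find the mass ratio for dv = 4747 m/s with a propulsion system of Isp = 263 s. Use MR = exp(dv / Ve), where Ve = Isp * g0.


Ve = 263 * 9.81 = 2580.03 m/s
MR = exp(4747 / 2580.03) = 6.296

6.296


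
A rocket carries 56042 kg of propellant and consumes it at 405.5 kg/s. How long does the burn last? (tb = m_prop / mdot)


tb = 56042 / 405.5 = 138.2 s

138.2 s


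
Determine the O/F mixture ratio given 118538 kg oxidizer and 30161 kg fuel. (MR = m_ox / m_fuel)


MR = 118538 / 30161 = 3.93

3.93


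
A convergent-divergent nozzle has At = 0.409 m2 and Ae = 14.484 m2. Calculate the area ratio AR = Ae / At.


AR = 14.484 / 0.409 = 35.4

35.4


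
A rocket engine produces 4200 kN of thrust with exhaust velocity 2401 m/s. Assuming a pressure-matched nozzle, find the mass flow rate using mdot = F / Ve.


mdot = F / Ve = 4200000 / 2401 = 1749.3 kg/s

1749.3 kg/s


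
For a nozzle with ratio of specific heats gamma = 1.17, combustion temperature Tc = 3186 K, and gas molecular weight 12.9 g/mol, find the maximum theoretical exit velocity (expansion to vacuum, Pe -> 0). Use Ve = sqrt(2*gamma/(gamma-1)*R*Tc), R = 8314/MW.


R = 8314 / 12.9 = 644.5 J/(kg.K)
Ve = sqrt(2 * 1.17 / (1.17 - 1) * 644.5 * 3186) = 5316 m/s

5316 m/s


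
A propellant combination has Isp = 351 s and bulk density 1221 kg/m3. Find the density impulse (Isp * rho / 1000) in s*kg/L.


rho*Isp = 351 * 1221 / 1000 = 429 s*kg/L

429 s*kg/L


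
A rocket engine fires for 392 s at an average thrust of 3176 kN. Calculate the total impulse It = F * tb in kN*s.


It = 3176 * 392 = 1244992 kN*s

1244992 kN*s


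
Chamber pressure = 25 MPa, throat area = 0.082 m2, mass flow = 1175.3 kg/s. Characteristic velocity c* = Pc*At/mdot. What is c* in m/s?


c* = 25e6 * 0.082 / 1175.3 = 1744 m/s

1744 m/s


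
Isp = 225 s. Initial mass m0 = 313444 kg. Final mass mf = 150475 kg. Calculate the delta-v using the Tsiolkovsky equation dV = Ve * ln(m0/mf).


Ve = 225 * 9.81 = 2207.25 m/s
dV = 2207.25 * ln(313444/150475) = 1620 m/s

1620 m/s


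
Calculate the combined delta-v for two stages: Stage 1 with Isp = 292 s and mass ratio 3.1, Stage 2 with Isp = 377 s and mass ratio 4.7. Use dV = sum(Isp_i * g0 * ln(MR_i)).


dV1 = 292 * 9.81 * ln(3.1) = 3240.9 m/s
dV2 = 377 * 9.81 * ln(4.7) = 5723.5 m/s
Total dV = 3240.9 + 5723.5 = 8964.4 m/s ~ 8964 m/s

8964 m/s


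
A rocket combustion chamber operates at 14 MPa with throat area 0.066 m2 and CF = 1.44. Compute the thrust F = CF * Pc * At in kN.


F = 1.44 * 14e6 * 0.066 = 1.3306e+06 N = 1330.6 kN

1330.6 kN


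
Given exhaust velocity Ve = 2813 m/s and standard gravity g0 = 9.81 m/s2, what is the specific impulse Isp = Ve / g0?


Isp = Ve / g0 = 2813 / 9.81 = 286.7 s

286.7 s


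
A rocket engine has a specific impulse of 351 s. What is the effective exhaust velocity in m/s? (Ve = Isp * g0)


Ve = Isp * g0 = 351 * 9.81 = 3443.3 m/s

3443.3 m/s


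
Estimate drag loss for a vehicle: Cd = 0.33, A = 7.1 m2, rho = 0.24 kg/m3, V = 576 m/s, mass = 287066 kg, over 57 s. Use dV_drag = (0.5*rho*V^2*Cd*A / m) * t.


D = 0.5 * 0.24 * 576^2 * 0.33 * 7.1 = 93282.14 N
a = 93282.14 / 287066 = 0.325 m/s2
dV = 0.325 * 57 = 18.5 m/s

18.5 m/s


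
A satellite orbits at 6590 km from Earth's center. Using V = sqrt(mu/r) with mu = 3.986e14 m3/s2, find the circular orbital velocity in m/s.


V = sqrt(3.986e14 / 6590000) = 7777 m/s

7777 m/s


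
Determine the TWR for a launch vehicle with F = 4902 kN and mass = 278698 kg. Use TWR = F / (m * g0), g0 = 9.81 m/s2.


TWR = 4902000 / (278698 * 9.81) = 1.79

1.79


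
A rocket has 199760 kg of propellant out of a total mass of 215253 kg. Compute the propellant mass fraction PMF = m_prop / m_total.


PMF = 199760 / 215253 = 0.928

0.928


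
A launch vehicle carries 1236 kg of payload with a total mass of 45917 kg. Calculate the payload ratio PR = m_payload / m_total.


PR = 1236 / 45917 = 0.0269

0.0269


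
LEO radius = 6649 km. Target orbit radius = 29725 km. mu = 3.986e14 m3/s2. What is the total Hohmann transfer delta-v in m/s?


V1 = sqrt(mu/r1) = 7742.67 m/s
dV1 = V1*(sqrt(2*r2/(r1+r2)) - 1) = 2155.87 m/s
V2 = sqrt(mu/r2) = 3661.91 m/s
dV2 = V2*(1 - sqrt(2*r1/(r1+r2))) = 1447.77 m/s
Total dV = 3604 m/s

3604 m/s


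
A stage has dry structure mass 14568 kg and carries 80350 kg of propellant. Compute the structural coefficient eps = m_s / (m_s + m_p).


eps = 14568 / (14568 + 80350) = 0.1535

0.1535


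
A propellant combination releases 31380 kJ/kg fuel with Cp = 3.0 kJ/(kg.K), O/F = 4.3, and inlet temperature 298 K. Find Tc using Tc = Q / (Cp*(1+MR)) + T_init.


Tc = 31380 / (3.0 * (1 + 4.3)) + 298 = 2272 K

2272 K


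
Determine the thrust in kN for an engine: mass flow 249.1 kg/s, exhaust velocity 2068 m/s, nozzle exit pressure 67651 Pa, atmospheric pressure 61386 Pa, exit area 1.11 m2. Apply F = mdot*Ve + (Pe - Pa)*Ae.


F = 249.1 * 2068 + (67651 - 61386) * 1.11 = 522093.0 N = 522.1 kN

522.1 kN


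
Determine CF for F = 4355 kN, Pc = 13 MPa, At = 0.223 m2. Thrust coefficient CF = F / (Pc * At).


CF = 4355000 / (13e6 * 0.223) = 1.5

1.5


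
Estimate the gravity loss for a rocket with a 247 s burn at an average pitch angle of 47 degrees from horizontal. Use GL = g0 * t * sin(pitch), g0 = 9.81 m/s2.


GL = 9.81 * 247 * sin(47 deg) = 1772 m/s

1772 m/s


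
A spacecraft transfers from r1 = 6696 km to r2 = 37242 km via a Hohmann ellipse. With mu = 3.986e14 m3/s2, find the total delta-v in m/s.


V1 = sqrt(mu/r1) = 7715.44 m/s
dV1 = V1*(sqrt(2*r2/(r1+r2)) - 1) = 2330.07 m/s
V2 = sqrt(mu/r2) = 3271.54 m/s
dV2 = V2*(1 - sqrt(2*r1/(r1+r2))) = 1465.39 m/s
Total dV = 3795 m/s

3795 m/s


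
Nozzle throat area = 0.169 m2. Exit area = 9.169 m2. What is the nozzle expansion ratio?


AR = 9.169 / 0.169 = 54.3

54.3


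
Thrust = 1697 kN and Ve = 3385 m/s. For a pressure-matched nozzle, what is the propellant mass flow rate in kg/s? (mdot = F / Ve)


mdot = F / Ve = 1697000 / 3385 = 501.3 kg/s

501.3 kg/s


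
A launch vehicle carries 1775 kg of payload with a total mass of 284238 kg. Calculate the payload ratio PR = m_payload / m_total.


PR = 1775 / 284238 = 0.0062

0.0062


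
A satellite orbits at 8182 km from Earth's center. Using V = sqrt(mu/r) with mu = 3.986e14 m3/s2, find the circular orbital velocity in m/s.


V = sqrt(3.986e14 / 8182000) = 6980 m/s

6980 m/s


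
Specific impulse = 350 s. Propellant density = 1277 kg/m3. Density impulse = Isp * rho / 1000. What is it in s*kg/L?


rho*Isp = 350 * 1277 / 1000 = 447 s*kg/L

447 s*kg/L


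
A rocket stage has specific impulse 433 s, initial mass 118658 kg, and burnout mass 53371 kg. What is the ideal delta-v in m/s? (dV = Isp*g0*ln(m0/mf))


Ve = 433 * 9.81 = 4247.73 m/s
dV = 4247.73 * ln(118658/53371) = 3394 m/s

3394 m/s


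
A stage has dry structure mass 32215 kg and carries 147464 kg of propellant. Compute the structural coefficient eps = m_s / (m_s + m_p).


eps = 32215 / (32215 + 147464) = 0.1793

0.1793


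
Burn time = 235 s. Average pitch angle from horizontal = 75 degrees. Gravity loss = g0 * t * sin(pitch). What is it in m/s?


GL = 9.81 * 235 * sin(75 deg) = 2227 m/s

2227 m/s


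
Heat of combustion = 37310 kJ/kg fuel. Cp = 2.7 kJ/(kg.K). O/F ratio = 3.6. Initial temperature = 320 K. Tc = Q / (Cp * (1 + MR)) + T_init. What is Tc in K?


Tc = 37310 / (2.7 * (1 + 3.6)) + 320 = 3324 K

3324 K


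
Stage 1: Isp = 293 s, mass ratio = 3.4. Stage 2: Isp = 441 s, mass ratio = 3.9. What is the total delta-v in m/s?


dV1 = 293 * 9.81 * ln(3.4) = 3517.5 m/s
dV2 = 441 * 9.81 * ln(3.9) = 5887.9 m/s
Total dV = 3517.5 + 5887.9 = 9405.4 m/s ~ 9405 m/s

9405 m/s


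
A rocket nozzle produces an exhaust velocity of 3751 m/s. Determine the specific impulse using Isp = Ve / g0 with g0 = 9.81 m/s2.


Isp = Ve / g0 = 3751 / 9.81 = 382.4 s

382.4 s


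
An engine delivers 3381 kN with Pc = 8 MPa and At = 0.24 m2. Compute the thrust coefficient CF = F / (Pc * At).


CF = 3381000 / (8e6 * 0.24) = 1.76

1.76


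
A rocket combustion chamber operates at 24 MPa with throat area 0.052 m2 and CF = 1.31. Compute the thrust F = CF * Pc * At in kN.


F = 1.31 * 24e6 * 0.052 = 1.6349e+06 N = 1634.9 kN

1634.9 kN


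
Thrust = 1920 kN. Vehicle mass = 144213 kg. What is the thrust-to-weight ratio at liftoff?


TWR = 1920000 / (144213 * 9.81) = 1.36

1.36


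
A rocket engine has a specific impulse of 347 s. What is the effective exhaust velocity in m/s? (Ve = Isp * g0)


Ve = Isp * g0 = 347 * 9.81 = 3404.1 m/s

3404.1 m/s


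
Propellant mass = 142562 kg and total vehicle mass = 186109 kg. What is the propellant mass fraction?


PMF = 142562 / 186109 = 0.766

0.766


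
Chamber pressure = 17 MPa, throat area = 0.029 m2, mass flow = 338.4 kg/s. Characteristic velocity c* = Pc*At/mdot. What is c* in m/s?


c* = 17e6 * 0.029 / 338.4 = 1457 m/s

1457 m/s


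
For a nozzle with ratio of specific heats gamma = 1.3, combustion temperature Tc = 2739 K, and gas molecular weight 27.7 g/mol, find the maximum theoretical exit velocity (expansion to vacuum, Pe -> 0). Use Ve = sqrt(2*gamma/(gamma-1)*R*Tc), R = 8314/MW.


R = 8314 / 27.7 = 300.14 J/(kg.K)
Ve = sqrt(2 * 1.3 / (1.3 - 1) * 300.14 * 2739) = 2669 m/s

2669 m/s


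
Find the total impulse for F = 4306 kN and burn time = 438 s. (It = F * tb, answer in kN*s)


It = 4306 * 438 = 1886028 kN*s

1886028 kN*s


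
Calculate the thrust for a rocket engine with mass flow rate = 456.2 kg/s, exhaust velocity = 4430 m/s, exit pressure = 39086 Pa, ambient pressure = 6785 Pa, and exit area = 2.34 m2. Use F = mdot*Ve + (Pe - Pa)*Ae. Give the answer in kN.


F = 456.2 * 4430 + (39086 - 6785) * 2.34 = 2.0966e+06 N = 2096.6 kN

2096.6 kN


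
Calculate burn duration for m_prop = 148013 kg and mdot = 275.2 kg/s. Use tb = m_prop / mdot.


tb = 148013 / 275.2 = 537.8 s

537.8 s


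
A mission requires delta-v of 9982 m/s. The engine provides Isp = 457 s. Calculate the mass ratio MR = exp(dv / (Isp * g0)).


Ve = 457 * 9.81 = 4483.17 m/s
MR = exp(9982 / 4483.17) = 9.268

9.268


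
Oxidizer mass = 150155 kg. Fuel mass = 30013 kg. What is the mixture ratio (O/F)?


MR = 150155 / 30013 = 5.0

5.0


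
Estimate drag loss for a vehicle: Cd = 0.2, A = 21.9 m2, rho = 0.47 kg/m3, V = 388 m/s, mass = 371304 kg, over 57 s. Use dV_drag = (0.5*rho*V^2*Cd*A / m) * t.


D = 0.5 * 0.47 * 388^2 * 0.2 * 21.9 = 154954.94 N
a = 154954.94 / 371304 = 0.4173 m/s2
dV = 0.4173 * 57 = 23.8 m/s

23.8 m/s


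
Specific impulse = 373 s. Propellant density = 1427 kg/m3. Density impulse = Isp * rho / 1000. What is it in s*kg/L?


rho*Isp = 373 * 1427 / 1000 = 532 s*kg/L

532 s*kg/L


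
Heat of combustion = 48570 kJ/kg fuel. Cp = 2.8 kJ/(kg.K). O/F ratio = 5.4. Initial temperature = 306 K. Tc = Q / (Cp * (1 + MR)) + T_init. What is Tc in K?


Tc = 48570 / (2.8 * (1 + 5.4)) + 306 = 3016 K

3016 K


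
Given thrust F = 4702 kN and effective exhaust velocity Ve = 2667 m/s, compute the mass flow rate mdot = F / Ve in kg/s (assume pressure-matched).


mdot = F / Ve = 4702000 / 2667 = 1763.0 kg/s

1763.0 kg/s


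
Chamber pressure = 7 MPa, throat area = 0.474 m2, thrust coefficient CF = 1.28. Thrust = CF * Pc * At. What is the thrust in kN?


F = 1.28 * 7e6 * 0.474 = 4.2470e+06 N = 4247.0 kN

4247.0 kN


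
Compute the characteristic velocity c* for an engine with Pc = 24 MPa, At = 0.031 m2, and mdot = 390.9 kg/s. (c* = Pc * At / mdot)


c* = 24e6 * 0.031 / 390.9 = 1903 m/s

1903 m/s


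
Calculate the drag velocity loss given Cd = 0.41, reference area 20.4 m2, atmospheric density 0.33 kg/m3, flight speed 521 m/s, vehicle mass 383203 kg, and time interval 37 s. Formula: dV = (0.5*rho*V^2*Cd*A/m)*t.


D = 0.5 * 0.33 * 521^2 * 0.41 * 20.4 = 374604.87 N
a = 374604.87 / 383203 = 0.9776 m/s2
dV = 0.9776 * 37 = 36.2 m/s

36.2 m/s


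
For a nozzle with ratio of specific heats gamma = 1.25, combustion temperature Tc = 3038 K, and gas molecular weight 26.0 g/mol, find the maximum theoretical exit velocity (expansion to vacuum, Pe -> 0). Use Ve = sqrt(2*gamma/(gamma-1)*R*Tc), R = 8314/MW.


R = 8314 / 26.0 = 319.77 J/(kg.K)
Ve = sqrt(2 * 1.25 / (1.25 - 1) * 319.77 * 3038) = 3117 m/s

3117 m/s


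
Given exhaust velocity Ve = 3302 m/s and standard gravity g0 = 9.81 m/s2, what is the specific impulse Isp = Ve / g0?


Isp = Ve / g0 = 3302 / 9.81 = 336.6 s

336.6 s


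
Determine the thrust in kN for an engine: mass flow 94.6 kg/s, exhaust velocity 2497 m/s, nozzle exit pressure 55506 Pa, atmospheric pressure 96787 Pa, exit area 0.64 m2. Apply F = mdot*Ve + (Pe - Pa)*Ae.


F = 94.6 * 2497 + (55506 - 96787) * 0.64 = 209796.0 N = 209.8 kN

209.8 kN


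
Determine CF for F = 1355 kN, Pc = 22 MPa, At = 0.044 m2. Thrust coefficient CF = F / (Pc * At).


CF = 1355000 / (22e6 * 0.044) = 1.4

1.4


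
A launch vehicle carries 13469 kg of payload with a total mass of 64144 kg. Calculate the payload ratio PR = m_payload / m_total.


PR = 13469 / 64144 = 0.21

0.21


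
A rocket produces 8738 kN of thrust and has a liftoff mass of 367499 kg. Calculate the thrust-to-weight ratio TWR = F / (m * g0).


TWR = 8738000 / (367499 * 9.81) = 2.42

2.42


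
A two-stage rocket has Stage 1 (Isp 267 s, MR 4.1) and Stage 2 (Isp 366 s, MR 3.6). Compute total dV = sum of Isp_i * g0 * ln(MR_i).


dV1 = 267 * 9.81 * ln(4.1) = 3695.8 m/s
dV2 = 366 * 9.81 * ln(3.6) = 4599.1 m/s
Total dV = 3695.8 + 4599.1 = 8294.9 m/s ~ 8295 m/s

8295 m/s


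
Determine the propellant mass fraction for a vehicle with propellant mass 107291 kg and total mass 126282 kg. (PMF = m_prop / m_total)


PMF = 107291 / 126282 = 0.85

0.85


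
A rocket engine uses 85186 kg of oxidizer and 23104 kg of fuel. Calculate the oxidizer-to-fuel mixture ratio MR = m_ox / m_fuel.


MR = 85186 / 23104 = 3.69

3.69


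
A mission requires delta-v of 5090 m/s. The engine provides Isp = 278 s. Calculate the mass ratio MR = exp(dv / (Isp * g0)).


Ve = 278 * 9.81 = 2727.18 m/s
MR = exp(5090 / 2727.18) = 6.465

6.465


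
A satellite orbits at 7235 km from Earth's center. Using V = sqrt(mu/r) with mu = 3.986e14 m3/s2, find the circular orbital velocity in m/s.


V = sqrt(3.986e14 / 7235000) = 7422 m/s

7422 m/s


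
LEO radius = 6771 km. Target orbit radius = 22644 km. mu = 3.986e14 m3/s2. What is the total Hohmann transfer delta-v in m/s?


V1 = sqrt(mu/r1) = 7672.59 m/s
dV1 = V1*(sqrt(2*r2/(r1+r2)) - 1) = 1847.68 m/s
V2 = sqrt(mu/r2) = 4195.58 m/s
dV2 = V2*(1 - sqrt(2*r1/(r1+r2))) = 1348.83 m/s
Total dV = 3197 m/s

3197 m/s


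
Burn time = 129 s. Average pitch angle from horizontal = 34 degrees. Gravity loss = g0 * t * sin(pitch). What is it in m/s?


GL = 9.81 * 129 * sin(34 deg) = 708 m/s

708 m/s


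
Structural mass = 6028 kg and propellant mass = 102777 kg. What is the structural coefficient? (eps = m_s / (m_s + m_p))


eps = 6028 / (6028 + 102777) = 0.0554

0.0554


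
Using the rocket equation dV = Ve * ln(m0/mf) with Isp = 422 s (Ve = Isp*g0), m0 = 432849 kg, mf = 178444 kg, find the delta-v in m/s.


Ve = 422 * 9.81 = 4139.82 m/s
dV = 4139.82 * ln(432849/178444) = 3668 m/s

3668 m/s


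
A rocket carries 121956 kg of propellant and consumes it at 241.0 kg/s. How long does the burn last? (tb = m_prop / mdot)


tb = 121956 / 241.0 = 506.0 s

506.0 s


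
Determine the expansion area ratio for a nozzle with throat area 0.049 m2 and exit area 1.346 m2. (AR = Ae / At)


AR = 1.346 / 0.049 = 27.5

27.5


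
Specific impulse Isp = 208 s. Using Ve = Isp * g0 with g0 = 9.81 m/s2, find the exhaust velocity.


Ve = Isp * g0 = 208 * 9.81 = 2040.5 m/s

2040.5 m/s


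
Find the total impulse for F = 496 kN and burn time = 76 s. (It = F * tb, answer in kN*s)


It = 496 * 76 = 37696 kN*s

37696 kN*s


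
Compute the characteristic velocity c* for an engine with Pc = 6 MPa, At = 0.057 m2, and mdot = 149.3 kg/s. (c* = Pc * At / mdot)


c* = 6e6 * 0.057 / 149.3 = 2291 m/s

2291 m/s


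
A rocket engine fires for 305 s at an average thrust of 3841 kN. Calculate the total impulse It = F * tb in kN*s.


It = 3841 * 305 = 1171505 kN*s

1171505 kN*s


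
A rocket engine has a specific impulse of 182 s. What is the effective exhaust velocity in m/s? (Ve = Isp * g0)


Ve = Isp * g0 = 182 * 9.81 = 1785.4 m/s

1785.4 m/s


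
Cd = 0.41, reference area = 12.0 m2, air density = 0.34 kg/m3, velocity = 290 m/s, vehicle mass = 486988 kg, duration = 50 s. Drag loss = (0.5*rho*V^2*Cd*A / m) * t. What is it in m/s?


D = 0.5 * 0.34 * 290^2 * 0.41 * 12.0 = 70341.24 N
a = 70341.24 / 486988 = 0.1444 m/s2
dV = 0.1444 * 50 = 7.2 m/s

7.2 m/s


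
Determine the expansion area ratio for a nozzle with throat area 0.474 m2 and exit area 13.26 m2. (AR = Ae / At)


AR = 13.26 / 0.474 = 28.0

28.0


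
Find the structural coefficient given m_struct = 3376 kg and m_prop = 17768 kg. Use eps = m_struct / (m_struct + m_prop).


eps = 3376 / (3376 + 17768) = 0.1597

0.1597


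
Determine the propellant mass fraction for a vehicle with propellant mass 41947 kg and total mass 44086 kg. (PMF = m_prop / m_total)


PMF = 41947 / 44086 = 0.951

0.951


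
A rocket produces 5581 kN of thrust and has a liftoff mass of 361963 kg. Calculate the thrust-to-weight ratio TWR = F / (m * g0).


TWR = 5581000 / (361963 * 9.81) = 1.57

1.57


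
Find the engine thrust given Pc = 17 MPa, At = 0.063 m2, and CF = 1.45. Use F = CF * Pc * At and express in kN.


F = 1.45 * 17e6 * 0.063 = 1.5530e+06 N = 1553.0 kN

1553.0 kN


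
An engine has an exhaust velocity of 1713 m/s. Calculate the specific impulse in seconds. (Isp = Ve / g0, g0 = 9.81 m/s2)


Isp = Ve / g0 = 1713 / 9.81 = 174.6 s

174.6 s


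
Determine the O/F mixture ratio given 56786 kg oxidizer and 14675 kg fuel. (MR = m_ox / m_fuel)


MR = 56786 / 14675 = 3.87

3.87


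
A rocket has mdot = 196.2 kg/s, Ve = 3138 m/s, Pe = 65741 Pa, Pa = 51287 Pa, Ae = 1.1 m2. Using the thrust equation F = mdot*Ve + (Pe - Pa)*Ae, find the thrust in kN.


F = 196.2 * 3138 + (65741 - 51287) * 1.1 = 631575.0 N = 631.6 kN

631.6 kN


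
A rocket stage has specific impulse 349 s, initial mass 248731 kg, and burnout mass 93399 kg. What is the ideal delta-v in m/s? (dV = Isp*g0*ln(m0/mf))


Ve = 349 * 9.81 = 3423.69 m/s
dV = 3423.69 * ln(248731/93399) = 3353 m/s

3353 m/s


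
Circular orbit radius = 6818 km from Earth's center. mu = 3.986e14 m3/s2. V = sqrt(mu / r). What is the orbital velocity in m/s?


V = sqrt(3.986e14 / 6818000) = 7646 m/s

7646 m/s


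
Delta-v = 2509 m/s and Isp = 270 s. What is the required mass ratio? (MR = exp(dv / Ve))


Ve = 270 * 9.81 = 2648.7 m/s
MR = exp(2509 / 2648.7) = 2.579

2.579


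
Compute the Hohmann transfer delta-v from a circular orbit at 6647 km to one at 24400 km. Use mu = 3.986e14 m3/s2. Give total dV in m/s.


V1 = sqrt(mu/r1) = 7743.83 m/s
dV1 = V1*(sqrt(2*r2/(r1+r2)) - 1) = 1964.75 m/s
V2 = sqrt(mu/r2) = 4041.79 m/s
dV2 = V2*(1 - sqrt(2*r1/(r1+r2))) = 1397.0 m/s
Total dV = 3362 m/s

3362 m/s


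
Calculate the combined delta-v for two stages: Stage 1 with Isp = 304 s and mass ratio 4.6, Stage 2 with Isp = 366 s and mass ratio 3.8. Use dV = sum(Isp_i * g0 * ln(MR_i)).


dV1 = 304 * 9.81 * ln(4.6) = 4551.1 m/s
dV2 = 366 * 9.81 * ln(3.8) = 4793.3 m/s
Total dV = 4551.1 + 4793.3 = 9344.4 m/s ~ 9344 m/s

9344 m/s


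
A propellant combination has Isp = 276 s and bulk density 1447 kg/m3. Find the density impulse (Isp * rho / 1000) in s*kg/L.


rho*Isp = 276 * 1447 / 1000 = 399 s*kg/L

399 s*kg/L


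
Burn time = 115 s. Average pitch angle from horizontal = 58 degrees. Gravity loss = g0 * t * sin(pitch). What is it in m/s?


GL = 9.81 * 115 * sin(58 deg) = 957 m/s

957 m/s


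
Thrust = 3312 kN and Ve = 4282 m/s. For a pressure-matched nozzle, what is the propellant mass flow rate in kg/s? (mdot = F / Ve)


mdot = F / Ve = 3312000 / 4282 = 773.5 kg/s

773.5 kg/s


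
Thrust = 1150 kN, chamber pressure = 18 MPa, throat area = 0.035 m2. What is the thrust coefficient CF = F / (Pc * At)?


CF = 1150000 / (18e6 * 0.035) = 1.83

1.83


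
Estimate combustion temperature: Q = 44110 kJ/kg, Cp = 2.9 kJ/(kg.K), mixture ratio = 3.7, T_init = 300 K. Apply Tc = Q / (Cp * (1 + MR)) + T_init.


Tc = 44110 / (2.9 * (1 + 3.7)) + 300 = 3536 K

3536 K


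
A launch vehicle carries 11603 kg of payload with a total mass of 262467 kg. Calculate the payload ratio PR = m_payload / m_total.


PR = 11603 / 262467 = 0.0442

0.0442


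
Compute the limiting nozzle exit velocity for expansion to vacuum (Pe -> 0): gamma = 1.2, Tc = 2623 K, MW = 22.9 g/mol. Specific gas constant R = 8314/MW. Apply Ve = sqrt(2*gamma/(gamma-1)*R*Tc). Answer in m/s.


R = 8314 / 22.9 = 363.06 J/(kg.K)
Ve = sqrt(2 * 1.2 / (1.2 - 1) * 363.06 * 2623) = 3380 m/s

3380 m/s


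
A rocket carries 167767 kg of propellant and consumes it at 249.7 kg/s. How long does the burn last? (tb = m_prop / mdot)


tb = 167767 / 249.7 = 671.9 s

671.9 s


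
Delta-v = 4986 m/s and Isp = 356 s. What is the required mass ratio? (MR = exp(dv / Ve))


Ve = 356 * 9.81 = 3492.36 m/s
MR = exp(4986 / 3492.36) = 4.169

4.169


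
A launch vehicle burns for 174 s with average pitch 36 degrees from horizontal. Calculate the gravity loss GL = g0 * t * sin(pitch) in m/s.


GL = 9.81 * 174 * sin(36 deg) = 1003 m/s

1003 m/s


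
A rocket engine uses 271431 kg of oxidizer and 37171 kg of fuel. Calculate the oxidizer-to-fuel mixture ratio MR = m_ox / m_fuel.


MR = 271431 / 37171 = 7.3

7.3


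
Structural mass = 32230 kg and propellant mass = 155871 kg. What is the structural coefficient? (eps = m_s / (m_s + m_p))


eps = 32230 / (32230 + 155871) = 0.1713

0.1713


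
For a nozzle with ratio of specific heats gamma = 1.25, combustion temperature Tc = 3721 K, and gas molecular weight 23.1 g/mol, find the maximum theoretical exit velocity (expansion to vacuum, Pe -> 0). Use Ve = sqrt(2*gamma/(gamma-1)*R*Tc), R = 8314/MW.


R = 8314 / 23.1 = 359.91 J/(kg.K)
Ve = sqrt(2 * 1.25 / (1.25 - 1) * 359.91 * 3721) = 3660 m/s

3660 m/s


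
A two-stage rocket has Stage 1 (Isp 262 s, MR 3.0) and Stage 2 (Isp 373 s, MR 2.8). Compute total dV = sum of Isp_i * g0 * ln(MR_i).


dV1 = 262 * 9.81 * ln(3.0) = 2823.7 m/s
dV2 = 373 * 9.81 * ln(2.8) = 3767.5 m/s
Total dV = 2823.7 + 3767.5 = 6591.2 m/s ~ 6591 m/s

6591 m/s


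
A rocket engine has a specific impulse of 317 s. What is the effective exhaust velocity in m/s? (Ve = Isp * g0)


Ve = Isp * g0 = 317 * 9.81 = 3109.8 m/s

3109.8 m/s


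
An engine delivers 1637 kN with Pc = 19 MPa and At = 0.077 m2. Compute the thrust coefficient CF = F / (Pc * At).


CF = 1637000 / (19e6 * 0.077) = 1.12

1.12


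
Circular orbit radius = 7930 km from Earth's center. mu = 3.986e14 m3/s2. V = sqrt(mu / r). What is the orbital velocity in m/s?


V = sqrt(3.986e14 / 7930000) = 7090 m/s

7090 m/s


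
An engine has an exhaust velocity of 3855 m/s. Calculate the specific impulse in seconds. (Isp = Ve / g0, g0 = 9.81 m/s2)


Isp = Ve / g0 = 3855 / 9.81 = 393.0 s

393.0 s


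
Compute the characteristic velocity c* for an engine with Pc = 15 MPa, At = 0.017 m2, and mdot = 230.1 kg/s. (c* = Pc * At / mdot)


c* = 15e6 * 0.017 / 230.1 = 1108 m/s

1108 m/s


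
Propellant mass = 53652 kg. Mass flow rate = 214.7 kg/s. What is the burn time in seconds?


tb = 53652 / 214.7 = 249.9 s

249.9 s


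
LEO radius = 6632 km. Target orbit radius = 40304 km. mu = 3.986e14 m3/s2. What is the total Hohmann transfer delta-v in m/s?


V1 = sqrt(mu/r1) = 7752.58 m/s
dV1 = V1*(sqrt(2*r2/(r1+r2)) - 1) = 2407.15 m/s
V2 = sqrt(mu/r2) = 3144.81 m/s
dV2 = V2*(1 - sqrt(2*r1/(r1+r2))) = 1473.03 m/s
Total dV = 3880 m/s

3880 m/s


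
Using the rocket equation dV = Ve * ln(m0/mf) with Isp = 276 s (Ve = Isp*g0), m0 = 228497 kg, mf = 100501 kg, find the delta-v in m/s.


Ve = 276 * 9.81 = 2707.56 m/s
dV = 2707.56 * ln(228497/100501) = 2224 m/s

2224 m/s


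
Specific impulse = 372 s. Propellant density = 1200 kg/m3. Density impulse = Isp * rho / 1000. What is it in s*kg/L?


rho*Isp = 372 * 1200 / 1000 = 446 s*kg/L

446 s*kg/L


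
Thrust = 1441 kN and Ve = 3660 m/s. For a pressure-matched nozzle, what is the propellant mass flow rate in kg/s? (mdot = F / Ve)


mdot = F / Ve = 1441000 / 3660 = 393.7 kg/s

393.7 kg/s


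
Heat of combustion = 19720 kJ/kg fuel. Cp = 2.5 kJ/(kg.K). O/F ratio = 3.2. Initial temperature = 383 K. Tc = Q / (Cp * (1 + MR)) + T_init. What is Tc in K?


Tc = 19720 / (2.5 * (1 + 3.2)) + 383 = 2261 K

2261 K


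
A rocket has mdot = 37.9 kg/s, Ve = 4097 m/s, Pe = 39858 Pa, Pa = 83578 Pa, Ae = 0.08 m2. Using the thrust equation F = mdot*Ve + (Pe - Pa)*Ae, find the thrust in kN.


F = 37.9 * 4097 + (39858 - 83578) * 0.08 = 151779.0 N = 151.8 kN

151.8 kN


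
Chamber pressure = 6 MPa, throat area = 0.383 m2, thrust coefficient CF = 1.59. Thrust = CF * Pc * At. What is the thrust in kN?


F = 1.59 * 6e6 * 0.383 = 3.6538e+06 N = 3653.8 kN

3653.8 kN


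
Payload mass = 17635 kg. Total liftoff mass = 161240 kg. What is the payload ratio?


PR = 17635 / 161240 = 0.1094

0.1094


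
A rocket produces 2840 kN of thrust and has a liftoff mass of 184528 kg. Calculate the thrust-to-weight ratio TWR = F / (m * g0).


TWR = 2840000 / (184528 * 9.81) = 1.57

1.57


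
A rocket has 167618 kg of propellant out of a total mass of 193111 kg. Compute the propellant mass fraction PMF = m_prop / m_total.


PMF = 167618 / 193111 = 0.868

0.868


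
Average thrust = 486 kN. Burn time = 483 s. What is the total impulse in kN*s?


It = 486 * 483 = 234738 kN*s

234738 kN*s


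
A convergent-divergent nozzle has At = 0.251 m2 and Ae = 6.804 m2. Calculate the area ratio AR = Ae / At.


AR = 6.804 / 0.251 = 27.1

27.1


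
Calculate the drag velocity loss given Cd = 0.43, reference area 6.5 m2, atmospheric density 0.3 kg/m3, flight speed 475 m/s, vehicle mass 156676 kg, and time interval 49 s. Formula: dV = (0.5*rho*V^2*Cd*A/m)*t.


D = 0.5 * 0.3 * 475^2 * 0.43 * 6.5 = 94593.28 N
a = 94593.28 / 156676 = 0.6038 m/s2
dV = 0.6038 * 49 = 29.6 m/s

29.6 m/s


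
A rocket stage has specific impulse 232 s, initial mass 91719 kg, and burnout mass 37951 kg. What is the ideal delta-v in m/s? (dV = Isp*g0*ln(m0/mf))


Ve = 232 * 9.81 = 2275.92 m/s
dV = 2275.92 * ln(91719/37951) = 2008 m/s

2008 m/s


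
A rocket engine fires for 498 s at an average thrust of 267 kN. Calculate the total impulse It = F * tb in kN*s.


It = 267 * 498 = 132966 kN*s

132966 kN*s


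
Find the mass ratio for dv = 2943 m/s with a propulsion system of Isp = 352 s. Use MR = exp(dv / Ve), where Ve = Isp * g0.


Ve = 352 * 9.81 = 3453.12 m/s
MR = exp(2943 / 3453.12) = 2.345

2.345
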